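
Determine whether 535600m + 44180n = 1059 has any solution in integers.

gcd(535600, 44180) = 20.
20 does not divide 1059 (remainder 19), so no integer solutions.

no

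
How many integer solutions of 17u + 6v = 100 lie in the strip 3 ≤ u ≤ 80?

13

gcd(17, 6) = 1  (17 = 2·6 + 5, 6 = 1·5 + 1, 5 = 5·1).
Back-substituting, 17·(-1) + 6·(3) = 1.
Scale by 100: particular solution (-100, 300); reduce u mod 6: (2, 11).
General solution: u = 2 + 6t, v = 11 - 17t for integer t.
3 ≤ 2 + 6t ≤ 80 gives t ∈ [1, 13], which is 13 values.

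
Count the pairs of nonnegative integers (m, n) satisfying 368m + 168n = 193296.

gcd(368, 168):
  368 = 2*168 + 32
  168 = 5*32 + 8
  32 = 4*8
so gcd(368, 168) = 8.
Back-substitute for Bézout coefficients:
  8 = 168 - 5*32
  ... = 368*(-5) + 168*(11)
Scale by 24162: one solution is (-120810, 265782). Reduce m mod 21: (3, 1144).
General: m = 3 + 21t, n = 1144 - 46t.
m ≥ 0 ⇒ t ≥ 0; n ≥ 0 ⇒ t ≤ 24. So t ∈ [0, 24]: 25 solutions.

25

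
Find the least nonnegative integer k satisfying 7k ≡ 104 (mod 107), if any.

76

gcd(107, 7) = 1  (107 = 15·7 + 2, 7 = 3·2 + 1, 2 = 2·1).
1 divides 104, so solutions exist.
Back-substituting, 7·(46) + 107·(-3) = 1.
So 7·(46) ≡ 1 (mod 107); multiply by 104: k ≡ 4784 (mod 107).
Smallest nonnegative: k = 4784 mod 107 = 76.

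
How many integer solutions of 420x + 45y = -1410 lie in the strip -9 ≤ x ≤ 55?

gcd(420, 45):
  420 = 9*45 + 15
  45 = 3*15
so gcd(420, 45) = 15.
Back-substitute for Bézout coefficients:
  15 = 420 - 9*45
  ... = 420*(1) + 45*(-9)
Scale by -94: particular solution (-94, 846); reduce x mod 3: (2, -50).
General solution: x = 2 + 3t, y = -50 - 28t for integer t.
-9 ≤ 2 + 3t ≤ 55 gives t ∈ [-3, 17], which is 21 values.

21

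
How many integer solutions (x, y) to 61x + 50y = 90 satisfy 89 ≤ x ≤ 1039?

19

gcd(61, 50):
  61 = 1×50 + 11
  50 = 4×11 + 6
  11 = 1×6 + 5
  6 = 1×5 + 1
  5 = 5×1
so gcd(61, 50) = 1.
Back-substitute for Bézout coefficients:
  1 = 6 - 1×5
  ... = 61×(-9) + 50×(11)
Scale by 90: particular solution (-810, 990); reduce x mod 50: (40, -47).
General solution: x = 40 + 50t, y = -47 - 61t for integer t.
89 ≤ 40 + 50t ≤ 1039 gives t ∈ [1, 19], which is 19 values.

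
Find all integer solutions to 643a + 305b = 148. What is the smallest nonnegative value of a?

gcd(643, 305):
  643 = 2·305 + 33
  305 = 9·33 + 8
  33 = 4·8 + 1
  8 = 8·1
so gcd(643, 305) = 1.
1 divides 148, so solutions exist.
Back-substitute for Bézout coefficients:
  1 = 33 - 4·8
  ... = 643·(37) + 305·(-78)
Scale by 148/1 = 148: (a₀, b₀) = (5476, -11544).
General solution: a = 5476 + 305t, b = -11544 - 643t for integer t.
a ≥ 0: smallest is 5476 mod 305 = 291 (at t = -17), with b = -613.

291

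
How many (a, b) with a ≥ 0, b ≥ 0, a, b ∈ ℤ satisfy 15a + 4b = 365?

6

gcd(15, 4):
  15 = 3×4 + 3
  4 = 1×3 + 1
  3 = 3×1
so gcd(15, 4) = 1.
Back-substitute for Bézout coefficients:
  1 = 4 - 1×3
  ... = 15×(-1) + 4×(4)
Scale by 365: one solution is (-365, 1460). Reduce a mod 4: (3, 80).
General: a = 3 + 4t, b = 80 - 15t.
a ≥ 0 ⇒ t ≥ 0; b ≥ 0 ⇒ t ≤ 5. So t ∈ [0, 5]: 6 solutions.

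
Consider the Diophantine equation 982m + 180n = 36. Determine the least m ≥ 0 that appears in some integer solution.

gcd(982, 180) = 2.
2 divides 36, so solutions exist.
By Bézout, 982×(11) + 180×(-60) = 2.
Scale by 36/2 = 18: (m₀, n₀) = (198, -1080).
General solution: m = 198 + 90t, n = -1080 - 491t for integer t.
m ≥ 0: smallest is 198 mod 90 = 18 (at t = -2), with n = -98.

18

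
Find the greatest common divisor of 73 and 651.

gcd(651, 73) = 1  (651 = 8×73 + 67, 73 = 1×67 + 6, 67 = 11×6 + 1, 6 = 6×1).

1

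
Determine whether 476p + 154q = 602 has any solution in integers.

gcd(476, 154) = 14  (476 = 3×154 + 14, 154 = 11×14).
14 divides 602, so integer solutions exist.

yes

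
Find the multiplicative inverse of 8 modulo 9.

8

gcd(9, 8):
  9 = 1×8 + 1
  8 = 8×1
so gcd(9, 8) = 1.
Back-substitute for Bézout coefficients:
  1 = 9 - 1×8
  ... = 8×(-1) + 9×(1)
So 8×-1 ≡ 1 (mod 9), and -1 mod 9 = 8.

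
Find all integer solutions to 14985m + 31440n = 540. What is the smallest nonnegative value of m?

gcd(31440, 14985) = 15.
15 divides 540, so solutions exist.
By Bézout, 14985×(663) + 31440×(-316) = 15.
Scale by 540/15 = 36: (m₀, n₀) = (23868, -11376).
General solution: m = 23868 + 2096t, n = -11376 - 999t for integer t.
m ≥ 0: smallest is 23868 mod 2096 = 812 (at t = -11), with n = -387.

812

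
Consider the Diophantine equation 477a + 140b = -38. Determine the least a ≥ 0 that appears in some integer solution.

gcd(477, 140) = 1.
1 divides -38, so solutions exist.
By Bézout, 477×(-27) + 140×(92) = 1.
Scale by -38/1 = -38: (a₀, b₀) = (1026, -3496).
General solution: a = 1026 + 140t, b = -3496 - 477t for integer t.
a ≥ 0: smallest is 1026 mod 140 = 46 (at t = -7), with b = -157.

46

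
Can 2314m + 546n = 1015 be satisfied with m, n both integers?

gcd(2314, 546) = 26  (2314 = 4·546 + 130, 546 = 4·130 + 26, 130 = 5·26).
26 does not divide 1015 (remainder 1), so no integer solutions.

no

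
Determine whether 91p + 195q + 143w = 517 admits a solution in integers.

gcd(195, 91) = 13  (195 = 2·91 + 13, 91 = 7·13).
gcd(13, 143) = 13.
13 does not divide 517 (remainder 10), so no integer solutions.

no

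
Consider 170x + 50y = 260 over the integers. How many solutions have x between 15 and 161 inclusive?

29

gcd(170, 50) = 10.
By Bézout, 170*(-2) + 50*(7) = 10.
Particular solution: (3, -5).
General solution: x = 3 + 5t, y = -5 - 17t for integer t.
15 ≤ 3 + 5t ≤ 161 gives t ∈ [3, 31], which is 29 values.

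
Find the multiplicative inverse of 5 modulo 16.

gcd(16, 5) = 1  (16 = 3*5 + 1, 5 = 5*1).
Back-substituting, 5*(-3) + 16*(1) = 1.
So 5*-3 ≡ 1 (mod 16), and -3 mod 16 = 13.

13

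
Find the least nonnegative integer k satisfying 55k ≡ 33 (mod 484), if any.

gcd(484, 55) = 11.
11 divides 33, so solutions exist.
By Bézout, 55*(9) + 484*(-1) = 11.
So 55*(9) ≡ 11 (mod 484); multiply by 3: k ≡ 27 (mod 44).
Smallest nonnegative: k = 27 mod 44 = 27.

27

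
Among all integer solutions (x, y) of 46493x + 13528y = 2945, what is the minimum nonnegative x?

gcd(46493, 13528) = 19.
19 divides 2945, so solutions exist.
By Bézout, 46493*(87) + 13528*(-299) = 19.
Scale by 2945/19 = 155: (x₀, y₀) = (13485, -46345).
General solution: x = 13485 + 712t, y = -46345 - 2447t for integer t.
x ≥ 0: smallest is 13485 mod 712 = 669 (at t = -18), with y = -2299.

669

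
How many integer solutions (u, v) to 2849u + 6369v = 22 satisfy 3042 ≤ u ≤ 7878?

8

gcd(6369, 2849) = 11.
By Bézout, 2849·(-38) + 6369·(17) = 11.
Particular solution: (503, -225).
General solution: u = 503 + 579t, v = -225 - 259t for integer t.
3042 ≤ 503 + 579t ≤ 7878 gives t ∈ [5, 12], which is 8 values.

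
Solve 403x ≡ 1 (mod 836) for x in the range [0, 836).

gcd(836, 403) = 1  (836 = 2*403 + 30, 403 = 13*30 + 13, 30 = 2*13 + 4, 13 = 3*4 + 1, 4 = 4*1).
Back-substituting, 403*(195) + 836*(-94) = 1.
So 403*195 ≡ 1 (mod 836), and 195 mod 836 = 195.

195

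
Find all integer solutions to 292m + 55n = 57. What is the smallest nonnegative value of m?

26

gcd(292, 55):
  292 = 5*55 + 17
  55 = 3*17 + 4
  17 = 4*4 + 1
  4 = 4*1
so gcd(292, 55) = 1.
1 divides 57, so solutions exist.
Back-substitute for Bézout coefficients:
  1 = 17 - 4*4
  ... = 292*(13) + 55*(-69)
Scale by 57/1 = 57: (m₀, n₀) = (741, -3933).
General solution: m = 741 + 55t, n = -3933 - 292t for integer t.
m ≥ 0: smallest is 741 mod 55 = 26 (at t = -13), with n = -137.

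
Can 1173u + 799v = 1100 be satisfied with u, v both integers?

no

gcd(1173, 799) = 17  (1173 = 1·799 + 374, 799 = 2·374 + 51, 374 = 7·51 + 17, 51 = 3·17).
17 does not divide 1100 (remainder 12), so no integer solutions.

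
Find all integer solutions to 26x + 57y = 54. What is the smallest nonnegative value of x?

24

gcd(57, 26):
  57 = 2*26 + 5
  26 = 5*5 + 1
  5 = 5*1
so gcd(57, 26) = 1.
1 divides 54, so solutions exist.
Back-substitute for Bézout coefficients:
  1 = 26 - 5*5
  ... = 26*(11) + 57*(-5)
Scale by 54/1 = 54: (x₀, y₀) = (594, -270).
General solution: x = 594 + 57t, y = -270 - 26t for integer t.
x ≥ 0: smallest is 594 mod 57 = 24 (at t = -10), with y = -10.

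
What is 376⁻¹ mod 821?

583

gcd(821, 376):
  821 = 2*376 + 69
  376 = 5*69 + 31
  69 = 2*31 + 7
  31 = 4*7 + 3
  7 = 2*3 + 1
  3 = 3*1
so gcd(821, 376) = 1.
Back-substitute for Bézout coefficients:
  1 = 7 - 2*3
  ... = 376*(-238) + 821*(109)
So 376*-238 ≡ 1 (mod 821), and -238 mod 821 = 583.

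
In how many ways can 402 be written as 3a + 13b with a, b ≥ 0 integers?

gcd(13, 3) = 1.
By Bézout, 3·(-4) + 13·(1) = 1.
One solution: (4, 30).
General: a = 4 + 13t, b = 30 - 3t.
a ≥ 0 ⇒ t ≥ 0; b ≥ 0 ⇒ t ≤ 10. So t ∈ [0, 10]: 11 solutions.

11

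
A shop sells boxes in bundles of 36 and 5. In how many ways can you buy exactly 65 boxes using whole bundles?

1

Need nonnegative integers with 36j + 5k = 65.
gcd(36, 5) = 1, and 36·(1) + 5·(-7) = 1.
So (j₀, k₀) = (65, -455); general j = 65 + 5t, k = -455 - 36t.
j ≥ 0 ⇒ t ≥ -13; k ≥ 0 ⇒ t ≤ -13. That's 1 value of t.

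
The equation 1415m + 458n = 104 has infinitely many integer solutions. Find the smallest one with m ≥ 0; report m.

gcd(1415, 458) = 1.
1 divides 104, so solutions exist.
By Bézout, 1415·(-67) + 458·(207) = 1.
Scale by 104/1 = 104: (m₀, n₀) = (-6968, 21528).
General solution: m = -6968 + 458t, n = 21528 - 1415t for integer t.
m ≥ 0: smallest is -6968 mod 458 = 360 (at t = 16), with n = -1112.

360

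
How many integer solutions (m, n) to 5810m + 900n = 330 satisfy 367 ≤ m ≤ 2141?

gcd(5810, 900) = 10.
By Bézout, 5810*(11) + 900*(-71) = 10.
Particular solution: (3, -19).
General solution: m = 3 + 90t, n = -19 - 581t for integer t.
367 ≤ 3 + 90t ≤ 2141 gives t ∈ [5, 23], which is 19 values.

19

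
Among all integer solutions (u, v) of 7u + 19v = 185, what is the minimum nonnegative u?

2

gcd(19, 7) = 1  (19 = 2·7 + 5, 7 = 1·5 + 2, 5 = 2·2 + 1, 2 = 2·1).
1 divides 185, so solutions exist.
Back-substituting, 7·(-8) + 19·(3) = 1.
Scale by 185/1 = 185: (u₀, v₀) = (-1480, 555).
General solution: u = -1480 + 19t, v = 555 - 7t for integer t.
u ≥ 0: smallest is -1480 mod 19 = 2 (at t = 78), with v = 9.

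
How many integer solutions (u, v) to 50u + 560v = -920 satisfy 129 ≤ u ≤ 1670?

gcd(560, 50) = 10  (560 = 11×50 + 10, 50 = 5×10).
Back-substituting, 50×(-11) + 560×(1) = 10.
Scale by -92: particular solution (1012, -92); reduce u mod 56: (4, -2).
General solution: u = 4 + 56t, v = -2 - 5t for integer t.
129 ≤ 4 + 56t ≤ 1670 gives t ∈ [3, 29], which is 27 values.

27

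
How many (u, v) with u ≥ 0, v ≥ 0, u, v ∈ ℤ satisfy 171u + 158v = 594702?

gcd(171, 158) = 1  (171 = 1·158 + 13, 158 = 12·13 + 2, 13 = 6·2 + 1, 2 = 2·1).
Back-substituting, 171·(73) + 158·(-79) = 1.
Scale by 594702: one solution is (43413246, -46981458). Reduce u mod 158: (60, 3699).
General: u = 60 + 158t, v = 3699 - 171t.
u ≥ 0 ⇒ t ≥ 0; v ≥ 0 ⇒ t ≤ 21. So t ∈ [0, 21]: 22 solutions.

22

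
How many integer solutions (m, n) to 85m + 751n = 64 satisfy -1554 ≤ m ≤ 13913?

21

gcd(751, 85) = 1  (751 = 8*85 + 71, 85 = 1*71 + 14, 71 = 5*14 + 1, 14 = 14*1).
Back-substituting, 85*(-53) + 751*(6) = 1.
Scale by 64: particular solution (-3392, 384); reduce m mod 751: (363, -41).
General solution: m = 363 + 751t, n = -41 - 85t for integer t.
-1554 ≤ 363 + 751t ≤ 13913 gives t ∈ [-2, 18], which is 21 values.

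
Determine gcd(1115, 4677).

1

gcd(4677, 1115):
  4677 = 4*1115 + 217
  1115 = 5*217 + 30
  217 = 7*30 + 7
  30 = 4*7 + 2
  7 = 3*2 + 1
  2 = 2*1
so gcd(4677, 1115) = 1.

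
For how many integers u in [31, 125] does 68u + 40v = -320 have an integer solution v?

9

gcd(68, 40) = 4  (68 = 1*40 + 28, 40 = 1*28 + 12, 28 = 2*12 + 4, 12 = 3*4).
Back-substituting, 68*(3) + 40*(-5) = 4.
Scale by -80: particular solution (-240, 400); reduce u mod 10: (0, -8).
General solution: u = 0 + 10t, v = -8 - 17t for integer t.
31 ≤ 0 + 10t ≤ 125 gives t ∈ [4, 12], which is 9 values.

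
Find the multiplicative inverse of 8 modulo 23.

gcd(23, 8) = 1.
By Bézout, 8*(3) + 23*(-1) = 1.
So 8*3 ≡ 1 (mod 23), and 3 mod 23 = 3.

3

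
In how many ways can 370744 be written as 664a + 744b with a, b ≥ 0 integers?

gcd(744, 664) = 8.
By Bézout, 664×(-28) + 744×(25) = 8.
One solution: (25, 476).
General: a = 25 + 93t, b = 476 - 83t.
a ≥ 0 ⇒ t ≥ 0; b ≥ 0 ⇒ t ≤ 5. So t ∈ [0, 5]: 6 solutions.

6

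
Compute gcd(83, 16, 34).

gcd(83, 16) = 1  (83 = 5×16 + 3, 16 = 5×3 + 1, 3 = 3×1).
gcd(1, 34) = 1.

1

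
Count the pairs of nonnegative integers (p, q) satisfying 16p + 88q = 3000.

gcd(88, 16) = 8.
By Bézout, 16×(-5) + 88×(1) = 8.
One solution: (6, 33).
General: p = 6 + 11t, q = 33 - 2t.
p ≥ 0 ⇒ t ≥ 0; q ≥ 0 ⇒ t ≤ 16. So t ∈ [0, 16]: 17 solutions.

17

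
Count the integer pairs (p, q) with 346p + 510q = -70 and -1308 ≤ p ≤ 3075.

17

gcd(510, 346) = 2.
By Bézout, 346×(-28) + 510×(19) = 2.
Particular solution: (215, -146).
General solution: p = 215 + 255t, q = -146 - 173t for integer t.
-1308 ≤ 215 + 255t ≤ 3075 gives t ∈ [-5, 11], which is 17 values.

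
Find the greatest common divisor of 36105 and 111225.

gcd(111225, 36105):
  111225 = 3×36105 + 2910
  36105 = 12×2910 + 1185
  2910 = 2×1185 + 540
  1185 = 2×540 + 105
  540 = 5×105 + 15
  105 = 7×15
so gcd(111225, 36105) = 15.

15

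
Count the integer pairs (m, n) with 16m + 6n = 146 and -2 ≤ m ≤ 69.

24

gcd(16, 6) = 2.
By Bézout, 16·(-1) + 6·(3) = 2.
Particular solution: (2, 19).
General solution: m = 2 + 3t, n = 19 - 8t for integer t.
-2 ≤ 2 + 3t ≤ 69 gives t ∈ [-1, 22], which is 24 values.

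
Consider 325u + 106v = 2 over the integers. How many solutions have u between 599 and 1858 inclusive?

12

gcd(325, 106) = 1  (325 = 3×106 + 7, 106 = 15×7 + 1, 7 = 7×1).
Back-substituting, 325×(-15) + 106×(46) = 1.
Scale by 2: particular solution (-30, 92); reduce u mod 106: (76, -233).
General solution: u = 76 + 106t, v = -233 - 325t for integer t.
599 ≤ 76 + 106t ≤ 1858 gives t ∈ [5, 16], which is 12 values.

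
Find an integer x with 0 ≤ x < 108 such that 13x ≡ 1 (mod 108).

gcd(108, 13) = 1.
By Bézout, 13·(25) + 108·(-3) = 1.
So 13·25 ≡ 1 (mod 108), and 25 mod 108 = 25.

25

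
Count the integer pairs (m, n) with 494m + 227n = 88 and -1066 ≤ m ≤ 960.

gcd(494, 227) = 1  (494 = 2·227 + 40, 227 = 5·40 + 27, 40 = 1·27 + 13, 27 = 2·13 + 1, 13 = 13·1).
Back-substituting, 494·(-17) + 227·(37) = 1.
Scale by 88: particular solution (-1496, 3256); reduce m mod 227: (93, -202).
General solution: m = 93 + 227t, n = -202 - 494t for integer t.
-1066 ≤ 93 + 227t ≤ 960 gives t ∈ [-5, 3], which is 9 values.

9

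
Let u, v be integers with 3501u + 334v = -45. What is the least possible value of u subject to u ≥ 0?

91

gcd(3501, 334) = 1.
1 divides -45, so solutions exist.
By Bézout, 3501*(139) + 334*(-1457) = 1.
Scale by -45/1 = -45: (u₀, v₀) = (-6255, 65565).
General solution: u = -6255 + 334t, v = 65565 - 3501t for integer t.
u ≥ 0: smallest is -6255 mod 334 = 91 (at t = 19), with v = -954.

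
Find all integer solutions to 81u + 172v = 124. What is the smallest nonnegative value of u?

gcd(172, 81):
  172 = 2*81 + 10
  81 = 8*10 + 1
  10 = 10*1
so gcd(172, 81) = 1.
1 divides 124, so solutions exist.
Back-substitute for Bézout coefficients:
  1 = 81 - 8*10
  ... = 81*(17) + 172*(-8)
Scale by 124/1 = 124: (u₀, v₀) = (2108, -992).
General solution: u = 2108 + 172t, v = -992 - 81t for integer t.
u ≥ 0: smallest is 2108 mod 172 = 44 (at t = -12), with v = -20.

44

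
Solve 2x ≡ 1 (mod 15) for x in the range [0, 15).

8

gcd(15, 2):
  15 = 7×2 + 1
  2 = 2×1
so gcd(15, 2) = 1.
Back-substitute for Bézout coefficients:
  1 = 15 - 7×2
  ... = 2×(-7) + 15×(1)
So 2×-7 ≡ 1 (mod 15), and -7 mod 15 = 8.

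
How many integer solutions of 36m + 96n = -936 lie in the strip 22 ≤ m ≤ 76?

7

gcd(96, 36):
  96 = 2×36 + 24
  36 = 1×24 + 12
  24 = 2×12
so gcd(96, 36) = 12.
Back-substitute for Bézout coefficients:
  12 = 36 - 1×24
  ... = 36×(3) + 96×(-1)
Scale by -78: particular solution (-234, 78); reduce m mod 8: (6, -12).
General solution: m = 6 + 8t, n = -12 - 3t for integer t.
22 ≤ 6 + 8t ≤ 76 gives t ∈ [2, 8], which is 7 values.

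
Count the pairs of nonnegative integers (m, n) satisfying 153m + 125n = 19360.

gcd(153, 125) = 1.
By Bézout, 153*(-58) + 125*(71) = 1.
One solution: (120, 8).
General: m = 120 + 125t, n = 8 - 153t.
m ≥ 0 ⇒ t ≥ 0; n ≥ 0 ⇒ t ≤ 0. So t ∈ [0, 0]: 1 solution.

1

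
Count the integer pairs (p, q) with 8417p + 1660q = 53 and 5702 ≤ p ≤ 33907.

17

gcd(8417, 1660) = 1.
By Bézout, 8417*(-227) + 1660*(1151) = 1.
Particular solution: (1249, -6333).
General solution: p = 1249 + 1660t, q = -6333 - 8417t for integer t.
5702 ≤ 1249 + 1660t ≤ 33907 gives t ∈ [3, 19], which is 17 values.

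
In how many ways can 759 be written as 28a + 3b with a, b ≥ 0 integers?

gcd(28, 3):
  28 = 9*3 + 1
  3 = 3*1
so gcd(28, 3) = 1.
Back-substitute for Bézout coefficients:
  1 = 28 - 9*3
  ... = 28*(1) + 3*(-9)
Scale by 759: one solution is (759, -6831). Reduce a mod 3: (0, 253).
General: a = 0 + 3t, b = 253 - 28t.
a ≥ 0 ⇒ t ≥ 0; b ≥ 0 ⇒ t ≤ 9. So t ∈ [0, 9]: 10 solutions.

10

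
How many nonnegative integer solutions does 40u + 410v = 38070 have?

gcd(410, 40) = 10  (410 = 10·40 + 10, 40 = 4·10).
Back-substituting, 40·(-10) + 410·(1) = 10.
Scale by 3807: one solution is (-38070, 3807). Reduce u mod 41: (19, 91).
General: u = 19 + 41t, v = 91 - 4t.
u ≥ 0 ⇒ t ≥ 0; v ≥ 0 ⇒ t ≤ 22. So t ∈ [0, 22]: 23 solutions.

23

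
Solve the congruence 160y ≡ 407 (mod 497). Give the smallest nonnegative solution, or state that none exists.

279

gcd(497, 160):
  497 = 3·160 + 17
  160 = 9·17 + 7
  17 = 2·7 + 3
  7 = 2·3 + 1
  3 = 3·1
so gcd(497, 160) = 1.
1 divides 407, so solutions exist.
Back-substitute for Bézout coefficients:
  1 = 7 - 2·3
  ... = 160·(146) + 497·(-47)
So 160·(146) ≡ 1 (mod 497); multiply by 407: y ≡ 59422 (mod 497).
Smallest nonnegative: y = 59422 mod 497 = 279.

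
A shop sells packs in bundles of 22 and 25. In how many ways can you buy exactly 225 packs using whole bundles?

Need nonnegative integers with 22j + 25k = 225.
gcd(22, 25) = 1, and 22·(8) + 25·(-7) = 1.
So (j₀, k₀) = (1800, -1575); general j = 1800 + 25t, k = -1575 - 22t.
j ≥ 0 ⇒ t ≥ -72; k ≥ 0 ⇒ t ≤ -72. That's 1 value of t.

1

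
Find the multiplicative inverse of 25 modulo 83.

gcd(83, 25) = 1  (83 = 3×25 + 8, 25 = 3×8 + 1, 8 = 8×1).
Back-substituting, 25×(10) + 83×(-3) = 1.
So 25×10 ≡ 1 (mod 83), and 10 mod 83 = 10.

10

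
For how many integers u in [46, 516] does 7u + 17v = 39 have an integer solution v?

gcd(17, 7):
  17 = 2*7 + 3
  7 = 2*3 + 1
  3 = 3*1
so gcd(17, 7) = 1.
Back-substitute for Bézout coefficients:
  1 = 7 - 2*3
  ... = 7*(5) + 17*(-2)
Scale by 39: particular solution (195, -78); reduce u mod 17: (8, -1).
General solution: u = 8 + 17t, v = -1 - 7t for integer t.
46 ≤ 8 + 17t ≤ 516 gives t ∈ [3, 29], which is 27 values.

27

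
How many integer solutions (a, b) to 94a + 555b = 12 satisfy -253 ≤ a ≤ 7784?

gcd(555, 94) = 1  (555 = 5×94 + 85, 94 = 1×85 + 9, 85 = 9×9 + 4, 9 = 2×4 + 1, 4 = 4×1).
Back-substituting, 94×(124) + 555×(-21) = 1.
Scale by 12: particular solution (1488, -252); reduce a mod 555: (378, -64).
General solution: a = 378 + 555t, b = -64 - 94t for integer t.
-253 ≤ 378 + 555t ≤ 7784 gives t ∈ [-1, 13], which is 15 values.

15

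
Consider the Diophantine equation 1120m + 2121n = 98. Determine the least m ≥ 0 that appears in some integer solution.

gcd(2121, 1120) = 7  (2121 = 1·1120 + 1001, 1120 = 1·1001 + 119, 1001 = 8·119 + 49, 119 = 2·49 + 21, 49 = 2·21 + 7, 21 = 3·7).
7 divides 98, so solutions exist.
Back-substituting, 1120·(-89) + 2121·(47) = 7.
Scale by 98/7 = 14: (m₀, n₀) = (-1246, 658).
General solution: m = -1246 + 303t, n = 658 - 160t for integer t.
m ≥ 0: smallest is -1246 mod 303 = 269 (at t = 5), with n = -142.

269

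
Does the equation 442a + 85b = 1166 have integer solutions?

no

gcd(442, 85):
  442 = 5*85 + 17
  85 = 5*17
so gcd(442, 85) = 17.
17 does not divide 1166 (remainder 10), so no integer solutions.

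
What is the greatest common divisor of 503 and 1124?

1

gcd(1124, 503):
  1124 = 2×503 + 118
  503 = 4×118 + 31
  118 = 3×31 + 25
  31 = 1×25 + 6
  25 = 4×6 + 1
  6 = 6×1
so gcd(1124, 503) = 1.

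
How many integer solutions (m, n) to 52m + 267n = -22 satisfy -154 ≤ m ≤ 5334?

gcd(267, 52):
  267 = 5×52 + 7
  52 = 7×7 + 3
  7 = 2×3 + 1
  3 = 3×1
so gcd(267, 52) = 1.
Back-substitute for Bézout coefficients:
  1 = 7 - 2×3
  ... = 52×(-77) + 267×(15)
Scale by -22: particular solution (1694, -330); reduce m mod 267: (92, -18).
General solution: m = 92 + 267t, n = -18 - 52t for integer t.
-154 ≤ 92 + 267t ≤ 5334 gives t ∈ [0, 19], which is 20 values.

20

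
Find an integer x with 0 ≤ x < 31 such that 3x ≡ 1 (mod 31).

21

gcd(31, 3) = 1.
By Bézout, 3*(-10) + 31*(1) = 1.
So 3*-10 ≡ 1 (mod 31), and -10 mod 31 = 21.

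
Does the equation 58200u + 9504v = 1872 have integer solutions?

gcd(58200, 9504) = 24  (58200 = 6·9504 + 1176, 9504 = 8·1176 + 96, 1176 = 12·96 + 24, 96 = 4·24).
24 divides 1872, so integer solutions exist.

yes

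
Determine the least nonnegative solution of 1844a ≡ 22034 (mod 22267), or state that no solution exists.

gcd(22267, 1844):
  22267 = 12*1844 + 139
  1844 = 13*139 + 37
  139 = 3*37 + 28
  37 = 1*28 + 9
  28 = 3*9 + 1
  9 = 9*1
so gcd(22267, 1844) = 1.
1 divides 22034, so solutions exist.
Back-substitute for Bézout coefficients:
  1 = 28 - 3*9
  ... = 1844*(-2403) + 22267*(199)
So 1844*(-2403) ≡ 1 (mod 22267); multiply by 22034: a ≡ -52947702 (mod 22267).
Smallest nonnegative: a = -52947702 mod 22267 = 3224.

3224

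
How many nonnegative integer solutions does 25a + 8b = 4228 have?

gcd(25, 8):
  25 = 3*8 + 1
  8 = 8*1
so gcd(25, 8) = 1.
Back-substitute for Bézout coefficients:
  1 = 25 - 3*8
  ... = 25*(1) + 8*(-3)
Scale by 4228: one solution is (4228, -12684). Reduce a mod 8: (4, 516).
General: a = 4 + 8t, b = 516 - 25t.
a ≥ 0 ⇒ t ≥ 0; b ≥ 0 ⇒ t ≤ 20. So t ∈ [0, 20]: 21 solutions.

21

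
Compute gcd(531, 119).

1

gcd(531, 119) = 1  (531 = 4×119 + 55, 119 = 2×55 + 9, 55 = 6×9 + 1, 9 = 9×1).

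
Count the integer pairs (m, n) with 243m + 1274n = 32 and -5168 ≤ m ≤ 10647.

13

gcd(1274, 243) = 1.
By Bézout, 243·(367) + 1274·(-70) = 1.
Particular solution: (278, -53).
General solution: m = 278 + 1274t, n = -53 - 243t for integer t.
-5168 ≤ 278 + 1274t ≤ 10647 gives t ∈ [-4, 8], which is 13 values.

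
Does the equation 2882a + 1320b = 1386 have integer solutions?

gcd(2882, 1320) = 22  (2882 = 2×1320 + 242, 1320 = 5×242 + 110, 242 = 2×110 + 22, 110 = 5×22).
22 divides 1386, so integer solutions exist.

yes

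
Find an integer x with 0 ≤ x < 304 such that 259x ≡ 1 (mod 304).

gcd(304, 259):
  304 = 1·259 + 45
  259 = 5·45 + 34
  45 = 1·34 + 11
  34 = 3·11 + 1
  11 = 11·1
so gcd(304, 259) = 1.
Back-substitute for Bézout coefficients:
  1 = 34 - 3·11
  ... = 259·(27) + 304·(-23)
So 259·27 ≡ 1 (mod 304), and 27 mod 304 = 27.

27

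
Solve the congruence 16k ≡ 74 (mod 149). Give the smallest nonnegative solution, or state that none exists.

135

gcd(149, 16) = 1  (149 = 9*16 + 5, 16 = 3*5 + 1, 5 = 5*1).
1 divides 74, so solutions exist.
Back-substituting, 16*(28) + 149*(-3) = 1.
So 16*(28) ≡ 1 (mod 149); multiply by 74: k ≡ 2072 (mod 149).
Smallest nonnegative: k = 2072 mod 149 = 135.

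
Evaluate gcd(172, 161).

1

gcd(172, 161):
  172 = 1·161 + 11
  161 = 14·11 + 7
  11 = 1·7 + 4
  7 = 1·4 + 3
  4 = 1·3 + 1
  3 = 3·1
so gcd(172, 161) = 1.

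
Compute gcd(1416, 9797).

gcd(9797, 1416):
  9797 = 6·1416 + 1301
  1416 = 1·1301 + 115
  1301 = 11·115 + 36
  115 = 3·36 + 7
  36 = 5·7 + 1
  7 = 7·1
so gcd(9797, 1416) = 1.

1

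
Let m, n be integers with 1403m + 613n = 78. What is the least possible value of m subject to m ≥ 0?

gcd(1403, 613) = 1.
1 divides 78, so solutions exist.
By Bézout, 1403·(142) + 613·(-325) = 1.
Scale by 78/1 = 78: (m₀, n₀) = (11076, -25350).
General solution: m = 11076 + 613t, n = -25350 - 1403t for integer t.
m ≥ 0: smallest is 11076 mod 613 = 42 (at t = -18), with n = -96.

42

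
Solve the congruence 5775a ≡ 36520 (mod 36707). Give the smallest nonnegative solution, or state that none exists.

gcd(36707, 5775):
  36707 = 6*5775 + 2057
  5775 = 2*2057 + 1661
  2057 = 1*1661 + 396
  1661 = 4*396 + 77
  396 = 5*77 + 11
  77 = 7*11
so gcd(36707, 5775) = 11.
11 divides 36520, so solutions exist.
Back-substitute for Bézout coefficients:
  11 = 396 - 5*77
  ... = 5775*(-464) + 36707*(73)
So 5775*(-464) ≡ 11 (mod 36707); multiply by 3320: a ≡ -1540480 (mod 3337).
Smallest nonnegative: a = -1540480 mod 3337 = 1214.

1214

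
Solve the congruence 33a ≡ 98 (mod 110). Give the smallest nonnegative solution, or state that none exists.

no solution

gcd(110, 33) = 11.
11 does not divide 98, so the congruence has no solution.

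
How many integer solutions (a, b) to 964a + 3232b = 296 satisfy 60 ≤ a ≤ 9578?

12

gcd(3232, 964):
  3232 = 3·964 + 340
  964 = 2·340 + 284
  340 = 1·284 + 56
  284 = 5·56 + 4
  56 = 14·4
so gcd(3232, 964) = 4.
Back-substitute for Bézout coefficients:
  4 = 284 - 5·56
  ... = 964·(57) + 3232·(-17)
Scale by 74: particular solution (4218, -1258); reduce a mod 808: (178, -53).
General solution: a = 178 + 808t, b = -53 - 241t for integer t.
60 ≤ 178 + 808t ≤ 9578 gives t ∈ [0, 11], which is 12 values.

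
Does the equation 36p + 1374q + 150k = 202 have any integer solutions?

gcd(1374, 36) = 6.
gcd(6, 150) = 6.
6 does not divide 202 (remainder 4), so no integer solutions.

no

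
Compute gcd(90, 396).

18

gcd(396, 90) = 18  (396 = 4×90 + 36, 90 = 2×36 + 18, 36 = 2×18).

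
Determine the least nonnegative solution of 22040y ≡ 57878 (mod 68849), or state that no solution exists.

gcd(68849, 22040) = 1  (68849 = 3×22040 + 2729, 22040 = 8×2729 + 208, 2729 = 13×208 + 25, 208 = 8×25 + 8, 25 = 3×8 + 1, 8 = 8×1).
1 divides 57878, so solutions exist.
Back-substituting, 22040×(-8275) + 68849×(2649) = 1.
So 22040×(-8275) ≡ 1 (mod 68849); multiply by 57878: y ≡ -478940450 (mod 68849).
Smallest nonnegative: y = -478940450 mod 68849 = 42043.

42043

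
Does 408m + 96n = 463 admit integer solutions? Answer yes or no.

gcd(408, 96):
  408 = 4*96 + 24
  96 = 4*24
so gcd(408, 96) = 24.
24 does not divide 463 (remainder 7), so no integer solutions.

no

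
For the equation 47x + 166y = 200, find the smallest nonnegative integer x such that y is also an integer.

142

gcd(166, 47):
  166 = 3·47 + 25
  47 = 1·25 + 22
  25 = 1·22 + 3
  22 = 7·3 + 1
  3 = 3·1
so gcd(166, 47) = 1.
1 divides 200, so solutions exist.
Back-substitute for Bézout coefficients:
  1 = 22 - 7·3
  ... = 47·(53) + 166·(-15)
Scale by 200/1 = 200: (x₀, y₀) = (10600, -3000).
General solution: x = 10600 + 166t, y = -3000 - 47t for integer t.
x ≥ 0: smallest is 10600 mod 166 = 142 (at t = -63), with y = -39.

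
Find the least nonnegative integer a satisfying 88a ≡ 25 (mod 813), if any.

gcd(813, 88):
  813 = 9×88 + 21
  88 = 4×21 + 4
  21 = 5×4 + 1
  4 = 4×1
so gcd(813, 88) = 1.
1 divides 25, so solutions exist.
Back-substitute for Bézout coefficients:
  1 = 21 - 5×4
  ... = 88×(-194) + 813×(21)
So 88×(-194) ≡ 1 (mod 813); multiply by 25: a ≡ -4850 (mod 813).
Smallest nonnegative: a = -4850 mod 813 = 28.

28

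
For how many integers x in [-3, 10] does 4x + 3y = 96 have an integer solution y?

5

gcd(4, 3):
  4 = 1·3 + 1
  3 = 3·1
so gcd(4, 3) = 1.
Back-substitute for Bézout coefficients:
  1 = 4 - 1·3
  ... = 4·(1) + 3·(-1)
Scale by 96: particular solution (96, -96); reduce x mod 3: (0, 32).
General solution: x = 0 + 3t, y = 32 - 4t for integer t.
-3 ≤ 0 + 3t ≤ 10 gives t ∈ [-1, 3], which is 5 values.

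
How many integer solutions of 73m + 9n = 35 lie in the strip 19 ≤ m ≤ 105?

9

gcd(73, 9):
  73 = 8*9 + 1
  9 = 9*1
so gcd(73, 9) = 1.
Back-substitute for Bézout coefficients:
  1 = 73 - 8*9
  ... = 73*(1) + 9*(-8)
Scale by 35: particular solution (35, -280); reduce m mod 9: (8, -61).
General solution: m = 8 + 9t, n = -61 - 73t for integer t.
19 ≤ 8 + 9t ≤ 105 gives t ∈ [2, 10], which is 9 values.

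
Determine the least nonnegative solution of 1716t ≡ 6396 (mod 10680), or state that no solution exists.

651

gcd(10680, 1716) = 12.
12 divides 6396, so solutions exist.
By Bézout, 1716×(417) + 10680×(-67) = 12.
So 1716×(417) ≡ 12 (mod 10680); multiply by 533: t ≡ 222261 (mod 890).
Smallest nonnegative: t = 222261 mod 890 = 651.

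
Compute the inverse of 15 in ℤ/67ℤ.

9

gcd(67, 15) = 1  (67 = 4×15 + 7, 15 = 2×7 + 1, 7 = 7×1).
Back-substituting, 15×(9) + 67×(-2) = 1.
So 15×9 ≡ 1 (mod 67), and 9 mod 67 = 9.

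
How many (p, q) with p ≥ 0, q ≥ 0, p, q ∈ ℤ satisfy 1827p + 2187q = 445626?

1

gcd(2187, 1827):
  2187 = 1×1827 + 360
  1827 = 5×360 + 27
  360 = 13×27 + 9
  27 = 3×9
so gcd(2187, 1827) = 9.
Back-substitute for Bézout coefficients:
  9 = 360 - 13×27
  ... = 1827×(-79) + 2187×(66)
Scale by 49514: one solution is (-3911606, 3267924). Reduce p mod 243: (208, 30).
General: p = 208 + 243t, q = 30 - 203t.
p ≥ 0 ⇒ t ≥ 0; q ≥ 0 ⇒ t ≤ 0. So t ∈ [0, 0]: 1 solution.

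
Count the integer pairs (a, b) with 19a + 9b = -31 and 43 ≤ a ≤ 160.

13

gcd(19, 9):
  19 = 2·9 + 1
  9 = 9·1
so gcd(19, 9) = 1.
Back-substitute for Bézout coefficients:
  1 = 19 - 2·9
  ... = 19·(1) + 9·(-2)
Scale by -31: particular solution (-31, 62); reduce a mod 9: (5, -14).
General solution: a = 5 + 9t, b = -14 - 19t for integer t.
43 ≤ 5 + 9t ≤ 160 gives t ∈ [5, 17], which is 13 values.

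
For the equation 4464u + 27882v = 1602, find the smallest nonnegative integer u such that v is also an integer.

169

gcd(27882, 4464):
  27882 = 6×4464 + 1098
  4464 = 4×1098 + 72
  1098 = 15×72 + 18
  72 = 4×18
so gcd(27882, 4464) = 18.
18 divides 1602, so solutions exist.
Back-substitute for Bézout coefficients:
  18 = 1098 - 15×72
  ... = 4464×(-381) + 27882×(61)
Scale by 1602/18 = 89: (u₀, v₀) = (-33909, 5429).
General solution: u = -33909 + 1549t, v = 5429 - 248t for integer t.
u ≥ 0: smallest is -33909 mod 1549 = 169 (at t = 22), with v = -27.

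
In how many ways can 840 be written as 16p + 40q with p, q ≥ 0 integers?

11

gcd(40, 16):
  40 = 2×16 + 8
  16 = 2×8
so gcd(40, 16) = 8.
Back-substitute for Bézout coefficients:
  8 = 40 - 2×16
  ... = 16×(-2) + 40×(1)
Scale by 105: one solution is (-210, 105). Reduce p mod 5: (0, 21).
General: p = 0 + 5t, q = 21 - 2t.
p ≥ 0 ⇒ t ≥ 0; q ≥ 0 ⇒ t ≤ 10. So t ∈ [0, 10]: 11 solutions.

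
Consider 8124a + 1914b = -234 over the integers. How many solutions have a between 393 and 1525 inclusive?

gcd(8124, 1914) = 6  (8124 = 4×1914 + 468, 1914 = 4×468 + 42, 468 = 11×42 + 6, 42 = 7×6).
Back-substituting, 8124×(45) + 1914×(-191) = 6.
Scale by -39: particular solution (-1755, 7449); reduce a mod 319: (159, -675).
General solution: a = 159 + 319t, b = -675 - 1354t for integer t.
393 ≤ 159 + 319t ≤ 1525 gives t ∈ [1, 4], which is 4 values.

4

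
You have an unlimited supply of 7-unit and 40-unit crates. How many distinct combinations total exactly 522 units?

Need nonnegative integers with 7j + 40k = 522.
gcd(7, 40) = 1, and 7·(-17) + 40·(3) = 1.
So (j₀, k₀) = (-8874, 1566); general j = -8874 + 40t, k = 1566 - 7t.
j ≥ 0 ⇒ t ≥ 222; k ≥ 0 ⇒ t ≤ 223. That's 2 values of t.

2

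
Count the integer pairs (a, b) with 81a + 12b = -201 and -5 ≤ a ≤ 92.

gcd(81, 12):
  81 = 6·12 + 9
  12 = 1·9 + 3
  9 = 3·3
so gcd(81, 12) = 3.
Back-substitute for Bézout coefficients:
  3 = 12 - 1·9
  ... = 81·(-1) + 12·(7)
Scale by -67: particular solution (67, -469); reduce a mod 4: (3, -37).
General solution: a = 3 + 4t, b = -37 - 27t for integer t.
-5 ≤ 3 + 4t ≤ 92 gives t ∈ [-2, 22], which is 25 values.

25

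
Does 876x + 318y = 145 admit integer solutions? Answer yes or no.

gcd(876, 318):
  876 = 2·318 + 240
  318 = 1·240 + 78
  240 = 3·78 + 6
  78 = 13·6
so gcd(876, 318) = 6.
6 does not divide 145 (remainder 1), so no integer solutions.

no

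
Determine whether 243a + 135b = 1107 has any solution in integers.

yes

gcd(243, 135) = 27  (243 = 1·135 + 108, 135 = 1·108 + 27, 108 = 4·27).
27 divides 1107, so integer solutions exist.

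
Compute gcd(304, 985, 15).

1

gcd(985, 304) = 1  (985 = 3·304 + 73, 304 = 4·73 + 12, 73 = 6·12 + 1, 12 = 12·1).
gcd(1, 15) = 1.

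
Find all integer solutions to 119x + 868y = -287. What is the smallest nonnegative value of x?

107

gcd(868, 119) = 7.
7 divides -287, so solutions exist.
By Bézout, 119*(-51) + 868*(7) = 7.
Scale by -287/7 = -41: (x₀, y₀) = (2091, -287).
General solution: x = 2091 + 124t, y = -287 - 17t for integer t.
x ≥ 0: smallest is 2091 mod 124 = 107 (at t = -16), with y = -15.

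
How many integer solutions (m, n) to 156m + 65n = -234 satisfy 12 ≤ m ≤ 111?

20

gcd(156, 65) = 13  (156 = 2·65 + 26, 65 = 2·26 + 13, 26 = 2·13).
Back-substituting, 156·(-2) + 65·(5) = 13.
Scale by -18: particular solution (36, -90); reduce m mod 5: (1, -6).
General solution: m = 1 + 5t, n = -6 - 12t for integer t.
12 ≤ 1 + 5t ≤ 111 gives t ∈ [3, 22], which is 20 values.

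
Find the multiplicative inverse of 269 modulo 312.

29

gcd(312, 269) = 1.
By Bézout, 269*(29) + 312*(-25) = 1.
So 269*29 ≡ 1 (mod 312), and 29 mod 312 = 29.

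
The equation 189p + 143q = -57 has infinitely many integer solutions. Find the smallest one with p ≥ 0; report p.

gcd(189, 143) = 1.
1 divides -57, so solutions exist.
By Bézout, 189×(28) + 143×(-37) = 1.
Scale by -57/1 = -57: (p₀, q₀) = (-1596, 2109).
General solution: p = -1596 + 143t, q = 2109 - 189t for integer t.
p ≥ 0: smallest is -1596 mod 143 = 120 (at t = 12), with q = -159.

120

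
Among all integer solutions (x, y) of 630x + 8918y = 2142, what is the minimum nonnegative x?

513

gcd(8918, 630) = 14  (8918 = 14*630 + 98, 630 = 6*98 + 42, 98 = 2*42 + 14, 42 = 3*14).
14 divides 2142, so solutions exist.
Back-substituting, 630*(-184) + 8918*(13) = 14.
Scale by 2142/14 = 153: (x₀, y₀) = (-28152, 1989).
General solution: x = -28152 + 637t, y = 1989 - 45t for integer t.
x ≥ 0: smallest is -28152 mod 637 = 513 (at t = 45), with y = -36.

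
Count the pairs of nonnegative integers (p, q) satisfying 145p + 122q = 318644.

gcd(145, 122) = 1.
By Bézout, 145*(-53) + 122*(63) = 1.
One solution: (84, 2512).
General: p = 84 + 122t, q = 2512 - 145t.
p ≥ 0 ⇒ t ≥ 0; q ≥ 0 ⇒ t ≤ 17. So t ∈ [0, 17]: 18 solutions.

18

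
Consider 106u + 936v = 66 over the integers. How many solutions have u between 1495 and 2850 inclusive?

3

gcd(936, 106):
  936 = 8*106 + 88
  106 = 1*88 + 18
  88 = 4*18 + 16
  18 = 1*16 + 2
  16 = 8*2
so gcd(936, 106) = 2.
Back-substitute for Bézout coefficients:
  2 = 18 - 1*16
  ... = 106*(53) + 936*(-6)
Scale by 33: particular solution (1749, -198); reduce u mod 468: (345, -39).
General solution: u = 345 + 468t, v = -39 - 53t for integer t.
1495 ≤ 345 + 468t ≤ 2850 gives t ∈ [3, 5], which is 3 values.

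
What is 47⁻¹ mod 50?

33

gcd(50, 47) = 1  (50 = 1·47 + 3, 47 = 15·3 + 2, 3 = 1·2 + 1, 2 = 2·1).
Back-substituting, 47·(-17) + 50·(16) = 1.
So 47·-17 ≡ 1 (mod 50), and -17 mod 50 = 33.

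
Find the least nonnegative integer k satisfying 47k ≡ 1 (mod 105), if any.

38

gcd(105, 47) = 1.
1 divides 1, so solutions exist.
By Bézout, 47·(38) + 105·(-17) = 1.
So 47·(38) ≡ 1 (mod 105); multiply by 1: k ≡ 38 (mod 105).
Smallest nonnegative: k = 38 mod 105 = 38.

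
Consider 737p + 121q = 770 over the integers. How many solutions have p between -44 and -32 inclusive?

1

gcd(737, 121) = 11  (737 = 6×121 + 11, 121 = 11×11).
Back-substituting, 737×(1) + 121×(-6) = 11.
Scale by 70: particular solution (70, -420); reduce p mod 11: (4, -18).
General solution: p = 4 + 11t, q = -18 - 67t for integer t.
-44 ≤ 4 + 11t ≤ -32 gives t ∈ [-4, -4], which is 1 value.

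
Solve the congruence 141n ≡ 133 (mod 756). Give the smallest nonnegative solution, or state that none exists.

no solution

gcd(756, 141):
  756 = 5*141 + 51
  141 = 2*51 + 39
  51 = 1*39 + 12
  39 = 3*12 + 3
  12 = 4*3
so gcd(756, 141) = 3.
3 does not divide 133, so the congruence has no solution.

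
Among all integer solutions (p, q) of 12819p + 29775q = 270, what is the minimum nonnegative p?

gcd(29775, 12819):
  29775 = 2×12819 + 4137
  12819 = 3×4137 + 408
  4137 = 10×408 + 57
  408 = 7×57 + 9
  57 = 6×9 + 3
  9 = 3×3
so gcd(29775, 12819) = 3.
3 divides 270, so solutions exist.
Back-substitute for Bézout coefficients:
  3 = 57 - 6×9
  ... = 12819×(-3138) + 29775×(1351)
Scale by 270/3 = 90: (p₀, q₀) = (-282420, 121590).
General solution: p = -282420 + 9925t, q = 121590 - 4273t for integer t.
p ≥ 0: smallest is -282420 mod 9925 = 5405 (at t = 29), with q = -2327.

5405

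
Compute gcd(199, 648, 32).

1

gcd(648, 199) = 1.
gcd(1, 32) = 1.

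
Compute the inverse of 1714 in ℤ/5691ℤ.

3058

gcd(5691, 1714):
  5691 = 3·1714 + 549
  1714 = 3·549 + 67
  549 = 8·67 + 13
  67 = 5·13 + 2
  13 = 6·2 + 1
  2 = 2·1
so gcd(5691, 1714) = 1.
Back-substitute for Bézout coefficients:
  1 = 13 - 6·2
  ... = 1714·(-2633) + 5691·(793)
So 1714·-2633 ≡ 1 (mod 5691), and -2633 mod 5691 = 3058.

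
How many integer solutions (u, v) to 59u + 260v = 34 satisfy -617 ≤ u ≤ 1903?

gcd(260, 59) = 1.
By Bézout, 59·(119) + 260·(-27) = 1.
Particular solution: (146, -33).
General solution: u = 146 + 260t, v = -33 - 59t for integer t.
-617 ≤ 146 + 260t ≤ 1903 gives t ∈ [-2, 6], which is 9 values.

9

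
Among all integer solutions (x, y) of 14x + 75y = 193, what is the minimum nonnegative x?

62

gcd(75, 14):
  75 = 5*14 + 5
  14 = 2*5 + 4
  5 = 1*4 + 1
  4 = 4*1
so gcd(75, 14) = 1.
1 divides 193, so solutions exist.
Back-substitute for Bézout coefficients:
  1 = 5 - 1*4
  ... = 14*(-16) + 75*(3)
Scale by 193/1 = 193: (x₀, y₀) = (-3088, 579).
General solution: x = -3088 + 75t, y = 579 - 14t for integer t.
x ≥ 0: smallest is -3088 mod 75 = 62 (at t = 42), with y = -9.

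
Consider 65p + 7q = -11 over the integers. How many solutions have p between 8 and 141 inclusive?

19

gcd(65, 7) = 1  (65 = 9*7 + 2, 7 = 3*2 + 1, 2 = 2*1).
Back-substituting, 65*(-3) + 7*(28) = 1.
Scale by -11: particular solution (33, -308); reduce p mod 7: (5, -48).
General solution: p = 5 + 7t, q = -48 - 65t for integer t.
8 ≤ 5 + 7t ≤ 141 gives t ∈ [1, 19], which is 19 values.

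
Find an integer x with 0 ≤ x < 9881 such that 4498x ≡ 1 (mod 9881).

1083

gcd(9881, 4498):
  9881 = 2*4498 + 885
  4498 = 5*885 + 73
  885 = 12*73 + 9
  73 = 8*9 + 1
  9 = 9*1
so gcd(9881, 4498) = 1.
Back-substitute for Bézout coefficients:
  1 = 73 - 8*9
  ... = 4498*(1083) + 9881*(-493)
So 4498*1083 ≡ 1 (mod 9881), and 1083 mod 9881 = 1083.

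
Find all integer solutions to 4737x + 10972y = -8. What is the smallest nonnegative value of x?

6592

gcd(10972, 4737) = 1  (10972 = 2×4737 + 1498, 4737 = 3×1498 + 243, 1498 = 6×243 + 40, 243 = 6×40 + 3, 40 = 13×3 + 1, 3 = 3×1).
1 divides -8, so solutions exist.
Back-substituting, 4737×(-3567) + 10972×(1540) = 1.
Scale by -8/1 = -8: (x₀, y₀) = (28536, -12320).
General solution: x = 28536 + 10972t, y = -12320 - 4737t for integer t.
x ≥ 0: smallest is 28536 mod 10972 = 6592 (at t = -2), with y = -2846.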